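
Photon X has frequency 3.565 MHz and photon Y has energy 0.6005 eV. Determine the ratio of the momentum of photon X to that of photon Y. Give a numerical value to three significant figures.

2.46 × 10^-8

p_X = 7.879 × 10^-36 kg·m/s (from frequency = 3.565 MHz, via p = hf/c).
p_Y = 3.209 × 10^-28 kg·m/s (from energy = 0.6005 eV, via p = E/c).
Ratio = 7.879 × 10^-36 / 3.209 × 10^-28 = 2.46 × 10^-8.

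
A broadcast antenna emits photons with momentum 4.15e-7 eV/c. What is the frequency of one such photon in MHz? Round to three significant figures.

100 MHz

Convert to SI: p = 4.15e-7 eV/c = 2.2179e-34 kg·m/s.
The photon relation is f = pc/h, giving f = 1.003e8 Hz.
Converting to MHz: f = 100.3 MHz ≈ 100 MHz.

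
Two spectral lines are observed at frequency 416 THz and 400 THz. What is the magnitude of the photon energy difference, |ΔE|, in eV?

0.0662 eV

Using E = hf: E₁ = 2.756e-19 J, E₂ = 2.650e-19 J.
|ΔE| = |2.756e-19 − 2.650e-19| = 1.06e-20 J = 0.0662 eV.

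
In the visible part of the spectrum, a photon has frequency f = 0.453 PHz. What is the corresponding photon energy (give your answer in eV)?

1.87 eV

Use h = 6.62607015e-34 J·s, 1 eV = 1.602176634e-19 J.
In SI units: f = 0.453 PHz = 4.53e14 Hz.
The photon relation is E = hf, giving E = 3.002e-19 J.
Converting to eV: E = 1.873 eV ≈ 1.87 eV.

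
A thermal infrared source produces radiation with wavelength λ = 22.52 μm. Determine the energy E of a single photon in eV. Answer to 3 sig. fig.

First convert: λ = 22.52 μm = 2.252e-5 m.
Since E = hc/λ for a photon, E = 8.821e-21 J.
Converting to eV: E = 0.05506 eV ≈ 0.0551 eV.

0.0551 eV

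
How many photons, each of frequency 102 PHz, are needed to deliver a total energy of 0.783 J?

1.16e16 photons

Per-photon energy: E = 6.759e-17 J (from frequency = 102 PHz).
N = E_total / E_photon = 0.783 J / 6.759e-17 J = 1.16e16.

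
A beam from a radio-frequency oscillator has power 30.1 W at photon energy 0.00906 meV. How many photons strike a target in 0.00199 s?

4.13 × 10^22 photons

Total energy: E_total = P·t = 30.1 × 0.00199 = 0.05990 J.
Per-photon energy: E = 1.452 × 10^-24 J.
N = E_total / E_photon = 4.13 × 10^22.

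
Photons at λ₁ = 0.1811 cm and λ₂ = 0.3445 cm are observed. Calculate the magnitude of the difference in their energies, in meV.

Using E = hc/λ: E₁ = 1.0969e-22 J, E₂ = 5.7662e-23 J.
|ΔE| = |1.0969e-22 − 5.7662e-23| = 5.20e-23 J = 0.325 meV.

0.325 meV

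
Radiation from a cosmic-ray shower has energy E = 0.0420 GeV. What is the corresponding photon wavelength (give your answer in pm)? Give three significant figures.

0.0295 pm

Convert to SI: E = 0.0420 GeV = 6.7291e-12 J.
For a photon λ = hc/E, so λ = 2.952e-14 m.
Converting to pm: λ = 0.02952 pm ≈ 0.0295 pm.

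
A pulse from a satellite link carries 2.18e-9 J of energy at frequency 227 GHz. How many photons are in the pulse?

1.45e13 photons

Per-photon energy: E = 1.504e-22 J (from frequency = 227 GHz).
N = E_total / E_photon = 2.18e-9 J / 1.504e-22 J = 1.45e13.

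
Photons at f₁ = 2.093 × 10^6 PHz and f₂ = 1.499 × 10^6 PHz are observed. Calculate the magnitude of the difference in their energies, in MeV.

Using E = hf: E₁ = 1.3868 × 10^-12 J, E₂ = 9.9325 × 10^-13 J.
|ΔE| = |1.3868 × 10^-12 − 9.9325 × 10^-13| = 3.94 × 10^-13 J = 2.46 MeV.

2.46 MeV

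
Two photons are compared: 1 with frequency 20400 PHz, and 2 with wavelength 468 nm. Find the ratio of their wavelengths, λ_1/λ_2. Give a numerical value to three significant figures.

3.14e-5

λ_1 = 1.470e-11 m (from frequency = 20400 PHz, via λ = c/f).
λ_2 = 4.680e-7 m (from wavelength = 468 nm, via λ given directly).
Ratio = 1.470e-11 / 4.680e-7 = 3.14e-5.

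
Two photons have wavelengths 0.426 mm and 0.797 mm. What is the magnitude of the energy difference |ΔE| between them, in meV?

1.35 meV

Using E = hc/λ: E₁ = 4.663e-22 J, E₂ = 2.492e-22 J.
|ΔE| = |4.663e-22 − 2.492e-22| = 2.17e-22 J = 1.35 meV.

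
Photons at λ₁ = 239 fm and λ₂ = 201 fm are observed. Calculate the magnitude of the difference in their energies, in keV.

Using E = hc/λ: E₁ = 8.311e-13 J, E₂ = 9.883e-13 J.
|ΔE| = |8.311e-13 − 9.883e-13| = 1.57e-13 J = 981 keV.

981 keV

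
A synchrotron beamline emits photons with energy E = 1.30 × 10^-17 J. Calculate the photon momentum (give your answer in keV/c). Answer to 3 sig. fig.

For a photon p = E/c, so p = 4.336 × 10^-26 kg·m/s.
Converting to keV/c: p = 0.08114 keV/c ≈ 0.0811 keV/c.

0.0811 keV/c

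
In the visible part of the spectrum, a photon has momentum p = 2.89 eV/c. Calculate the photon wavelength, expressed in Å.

4290 Å

(h = 6.62607015e-34 J·s, c = 2.99792458e8 m/s, 1 eV = 1.602176634e-19 J.)
Convert to SI: p = 2.89 eV/c = 1.5445e-27 kg·m/s.
For a photon λ = h/p, so λ = 4.290e-7 m.
Converting to Å: λ = 4290 Å ≈ 4290 Å.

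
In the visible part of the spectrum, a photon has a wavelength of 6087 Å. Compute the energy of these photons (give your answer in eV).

(h = 6.62607015·10^-34 J·s, c = 2.99792458·10^8 m/s, 1 eV = 1.602176634·10^-19 J.)
In SI units: λ = 6087 Å = 6.087·10^-7 m.
The photon relation is E = hc/λ, giving E = 3.263·10^-19 J.
Converting to eV: E = 2.037 eV ≈ 2.04 eV.

2.04 eV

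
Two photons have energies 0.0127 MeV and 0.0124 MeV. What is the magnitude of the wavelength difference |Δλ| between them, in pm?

2.36 pm

Using λ = hc/E: λ₁ = 9.763·10^-11 m, λ₂ = 9.999·10^-11 m.
|Δλ| = |9.763·10^-11 − 9.999·10^-11| = 2.36·10^-12 m = 2.36 pm.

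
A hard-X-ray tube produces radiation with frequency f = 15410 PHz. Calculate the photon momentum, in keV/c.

(h = 6.62607015e-34 J·s, c = 2.99792458e8 m/s, 1 eV = 1.602176634e-19 J.)
In SI units: f = 15410 PHz = 1.541e19 Hz.
The photon relation is p = hf/c, giving p = 3.406e-23 kg·m/s.
Converting to keV/c: p = 63.73 keV/c ≈ 63.7 keV/c.

63.7 keV/c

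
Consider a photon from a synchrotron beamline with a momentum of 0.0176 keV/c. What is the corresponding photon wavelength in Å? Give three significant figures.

Use h = 6.62607015·10^-34 J·s, c = 2.99792458·10^8 m/s, 1 eV = 1.602176634·10^-19 J.
In SI units: p = 0.0176 keV/c = 9.4059·10^-27 kg·m/s.
Apply λ = h/p: λ = 7.045·10^-8 m.
Converting to Å: λ = 704.5 Å ≈ 704 Å.

704 Å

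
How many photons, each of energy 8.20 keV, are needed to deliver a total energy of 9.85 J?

Per-photon energy: E = 1.314e-15 J (from energy = 8.20 keV).
N = E_total / E_photon = 9.85 J / 1.314e-15 J = 7.50e15.

7.50e15 photons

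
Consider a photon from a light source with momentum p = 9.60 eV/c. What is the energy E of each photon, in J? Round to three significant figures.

1.54e-18 J

Use c = 2.99792458e8 m/s, 1 eV = 1.602176634e-19 J.
Convert to SI: p = 9.60 eV/c = 5.1305e-27 kg·m/s.
The photon relation is E = pc, giving E = 1.538e-18 J.
So E ≈ 1.54e-18 J.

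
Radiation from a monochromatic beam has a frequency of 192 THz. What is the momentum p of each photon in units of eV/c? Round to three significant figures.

Take h = 6.62607015e-34 J·s, c = 2.99792458e8 m/s, 1 eV = 1.602176634e-19 J.
In SI units: f = 192 THz = 1.92e14 Hz.
Apply p = hf/c: p = 4.244e-28 kg·m/s.
Converting to eV/c: p = 0.7940 eV/c ≈ 0.794 eV/c.

0.794 eV/c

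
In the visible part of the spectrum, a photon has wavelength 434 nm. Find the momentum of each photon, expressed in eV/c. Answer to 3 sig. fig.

Use h = 6.62607015e-34 J·s, c = 2.99792458e8 m/s, 1 eV = 1.602176634e-19 J.
In SI units: λ = 434 nm = 4.34e-7 m.
The photon relation is p = h/λ, giving p = 1.527e-27 kg·m/s.
Converting to eV/c: p = 2.857 eV/c ≈ 2.86 eV/c.

2.86 eV/c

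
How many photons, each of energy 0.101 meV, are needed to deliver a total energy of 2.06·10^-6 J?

Per-photon energy: E = 1.618·10^-23 J (from energy = 0.101 meV).
N = E_total / E_photon = 2.06·10^-6 J / 1.618·10^-23 J = 1.27·10^17.

1.27·10^17 photons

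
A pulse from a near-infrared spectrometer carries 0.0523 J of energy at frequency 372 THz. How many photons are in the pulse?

2.12e17 photons

Per-photon energy: E = 2.465e-19 J (from frequency = 372 THz).
N = E_total / E_photon = 0.0523 J / 2.465e-19 J = 2.12e17.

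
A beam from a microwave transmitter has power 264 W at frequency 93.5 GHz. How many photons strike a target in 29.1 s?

Total energy: E_total = P·t = 264 × 29.1 = 7682 J.
Per-photon energy: E = 6.195e-23 J.
N = E_total / E_photon = 1.24e26.

1.24e26 photons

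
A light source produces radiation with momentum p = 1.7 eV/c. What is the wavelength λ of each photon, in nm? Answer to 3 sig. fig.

729 nm

In SI units: p = 1.7 eV/c = 9.0853 × 10^-28 kg·m/s.
For a photon λ = h/p, so λ = 7.293 × 10^-7 m.
Converting to nm: λ = 729.3 nm ≈ 729 nm.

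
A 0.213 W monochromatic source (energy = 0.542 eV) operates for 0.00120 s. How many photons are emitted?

Total energy: E_total = P·t = 0.213 × 0.00120 = 2.556 × 10^-4 J.
Per-photon energy: E = 8.684 × 10^-20 J.
N = E_total / E_photon = 2.94 × 10^15.

2.94 × 10^15 photons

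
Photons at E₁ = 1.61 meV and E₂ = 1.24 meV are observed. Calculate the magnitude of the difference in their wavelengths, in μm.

Using λ = hc/E: λ₁ = 7.701e-4 m, λ₂ = 9.999e-4 m.
|Δλ| = |7.701e-4 − 9.999e-4| = 2.30e-4 m = 230 μm.

230 μm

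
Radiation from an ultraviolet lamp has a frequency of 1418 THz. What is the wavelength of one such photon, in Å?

Take c = 2.99792458·10^8 m/s.
Convert to SI: f = 1418 THz = 1.418·10^15 Hz.
Apply λ = c/f: λ = 2.114·10^-7 m.
Converting to Å: λ = 2114 Å ≈ 2110 Å.

2110 Å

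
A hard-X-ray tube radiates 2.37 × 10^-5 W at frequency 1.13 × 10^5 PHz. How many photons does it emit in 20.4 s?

6.46 × 10^9 photons

Total energy: E_total = P·t = 2.37 × 10^-5 × 20.4 = 4.835 × 10^-4 J.
Per-photon energy: E = 7.487 × 10^-14 J.
N = E_total / E_photon = 6.46 × 10^9.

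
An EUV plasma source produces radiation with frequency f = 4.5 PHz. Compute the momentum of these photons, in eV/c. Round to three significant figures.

Take h = 6.62607015e-34 J·s, c = 2.99792458e8 m/s, 1 eV = 1.602176634e-19 J.
First convert: f = 4.5 PHz = 4.5e15 Hz.
Since p = hf/c for a photon, p = 9.946e-27 kg·m/s.
Converting to eV/c: p = 18.61 eV/c ≈ 18.6 eV/c.

18.6 eV/c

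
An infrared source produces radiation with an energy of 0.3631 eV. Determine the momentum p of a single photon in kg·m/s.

1.94 × 10^-28 kg·m/s

Use c = 2.99792458 × 10^8 m/s, 1 eV = 1.602176634 × 10^-19 J.
In SI units: E = 0.3631 eV = 5.8175 × 10^-20 J.
Apply p = E/c: p = 1.941 × 10^-28 kg·m/s.
So p ≈ 1.94 × 10^-28 kg·m/s.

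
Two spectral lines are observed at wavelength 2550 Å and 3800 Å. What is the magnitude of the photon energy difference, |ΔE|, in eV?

Using E = hc/λ: E₁ = 7.790e-19 J, E₂ = 5.227e-19 J.
|ΔE| = |7.790e-19 − 5.227e-19| = 2.56e-19 J = 1.60 eV.

1.60 eV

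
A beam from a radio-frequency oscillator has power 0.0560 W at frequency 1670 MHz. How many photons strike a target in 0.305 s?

Total energy: E_total = P·t = 0.0560 × 0.305 = 0.01708 J.
Per-photon energy: E = 1.107·10^-24 J.
N = E_total / E_photon = 1.54·10^22.

1.54·10^22 photons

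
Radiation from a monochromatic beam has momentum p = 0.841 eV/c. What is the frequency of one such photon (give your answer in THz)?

203 THz

Take h = 6.62607015e-34 J·s, c = 2.99792458e8 m/s, 1 eV = 1.602176634e-19 J.
In SI units: p = 0.841 eV/c = 4.4945e-28 kg·m/s.
For a photon f = pc/h, so f = 2.034e14 Hz.
Converting to THz: f = 203.4 THz ≈ 203 THz.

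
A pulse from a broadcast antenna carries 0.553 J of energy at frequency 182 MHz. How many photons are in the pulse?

Per-photon energy: E = 1.206 × 10^-25 J (from frequency = 182 MHz).
N = E_total / E_photon = 0.553 J / 1.206 × 10^-25 J = 4.59 × 10^24.

4.59 × 10^24 photons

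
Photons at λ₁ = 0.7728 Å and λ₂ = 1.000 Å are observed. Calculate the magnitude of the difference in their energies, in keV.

Using E = hc/λ: E₁ = 2.5705e-15 J, E₂ = 1.9864e-15 J.
|ΔE| = |2.5705e-15 − 1.9864e-15| = 5.84e-16 J = 3.65 keV.

3.65 keV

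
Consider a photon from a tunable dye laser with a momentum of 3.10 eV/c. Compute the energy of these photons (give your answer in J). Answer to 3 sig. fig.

In SI units: p = 3.10 eV/c = 1.6567 × 10^-27 kg·m/s.
Since E = pc for a photon, E = 4.967 × 10^-19 J.
So E ≈ 4.97 × 10^-19 J.

4.97 × 10^-19 J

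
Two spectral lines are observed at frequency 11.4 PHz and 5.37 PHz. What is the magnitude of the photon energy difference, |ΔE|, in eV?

24.9 eV

Using E = hf: E₁ = 7.554e-18 J, E₂ = 3.558e-18 J.
|ΔE| = |7.554e-18 − 3.558e-18| = 4.00e-18 J = 24.9 eV.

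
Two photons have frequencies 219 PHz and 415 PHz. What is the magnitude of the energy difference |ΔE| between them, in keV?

Using E = hf: E₁ = 1.451 × 10^-16 J, E₂ = 2.750 × 10^-16 J.
|ΔE| = |1.451 × 10^-16 − 2.750 × 10^-16| = 1.30 × 10^-16 J = 0.811 keV.

0.811 keV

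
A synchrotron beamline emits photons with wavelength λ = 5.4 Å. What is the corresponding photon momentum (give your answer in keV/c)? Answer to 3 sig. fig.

2.30 keV/c

First convert: λ = 5.4 Å = 5.4 × 10^-10 m.
The photon relation is p = h/λ, giving p = 1.227 × 10^-24 kg·m/s.
Converting to keV/c: p = 2.296 keV/c ≈ 2.30 keV/c.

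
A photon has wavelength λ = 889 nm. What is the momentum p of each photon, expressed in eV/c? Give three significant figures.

1.39 eV/c

Use h = 6.62607015 × 10^-34 J·s, c = 2.99792458 × 10^8 m/s, 1 eV = 1.602176634 × 10^-19 J.
Convert to SI: λ = 889 nm = 8.89 × 10^-7 m.
Since p = h/λ for a photon, p = 7.453 × 10^-28 kg·m/s.
Converting to eV/c: p = 1.395 eV/c ≈ 1.39 eV/c.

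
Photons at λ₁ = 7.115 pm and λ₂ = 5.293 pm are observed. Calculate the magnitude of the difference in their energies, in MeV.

0.0600 MeV

Using E = hc/λ: E₁ = 2.7919e-14 J, E₂ = 3.7530e-14 J.
|ΔE| = |2.7919e-14 − 3.7530e-14| = 9.61e-15 J = 0.0600 MeV.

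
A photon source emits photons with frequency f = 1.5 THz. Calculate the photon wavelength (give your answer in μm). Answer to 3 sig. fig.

200 μm

Take c = 2.99792458 × 10^8 m/s.
Convert to SI: f = 1.5 THz = 1.5 × 10^12 Hz.
Since λ = c/f for a photon, λ = 1.999 × 10^-4 m.
Converting to μm: λ = 199.9 μm ≈ 200 μm.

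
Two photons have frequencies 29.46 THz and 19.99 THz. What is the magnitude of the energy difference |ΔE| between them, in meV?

Using E = hf: E₁ = 1.9520·10^-20 J, E₂ = 1.3246·10^-20 J.
|ΔE| = |1.9520·10^-20 − 1.3246·10^-20| = 6.27·10^-21 J = 39.2 meV.

39.2 meV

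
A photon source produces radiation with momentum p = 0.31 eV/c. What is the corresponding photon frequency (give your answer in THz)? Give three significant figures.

75.0 THz

Convert to SI: p = 0.31 eV/c = 1.6567·10^-28 kg·m/s.
Apply f = pc/h: f = 7.496·10^13 Hz.
Converting to THz: f = 74.96 THz ≈ 75.0 THz.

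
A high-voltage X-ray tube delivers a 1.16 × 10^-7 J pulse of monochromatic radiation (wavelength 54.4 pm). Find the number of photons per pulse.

Per-photon energy: E = 3.652 × 10^-15 J (from wavelength = 54.4 pm).
N = E_total / E_photon = 1.16 × 10^-7 J / 3.652 × 10^-15 J = 3.18 × 10^7.

3.18 × 10^7 photons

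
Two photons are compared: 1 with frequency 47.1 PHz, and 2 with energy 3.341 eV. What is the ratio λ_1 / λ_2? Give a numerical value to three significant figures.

λ_1 = 6.365·10^-9 m (from frequency = 47.1 PHz, via λ = c/f).
λ_2 = 3.711·10^-7 m (from energy = 3.341 eV, via λ = hc/E).
Ratio = 6.365·10^-9 / 3.711·10^-7 = 0.0172.

0.0172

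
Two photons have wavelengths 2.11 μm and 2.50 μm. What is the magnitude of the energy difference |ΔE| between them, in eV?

0.0917 eV

Using E = hc/λ: E₁ = 9.414e-20 J, E₂ = 7.946e-20 J.
|ΔE| = |9.414e-20 − 7.946e-20| = 1.47e-20 J = 0.0917 eV.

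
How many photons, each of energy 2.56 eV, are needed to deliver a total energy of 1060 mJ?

2.58·10^18 photons

Per-photon energy: E = 4.102·10^-19 J (from energy = 2.56 eV).
N = E_total / E_photon = 1.06 J / 4.102·10^-19 J = 2.58·10^18.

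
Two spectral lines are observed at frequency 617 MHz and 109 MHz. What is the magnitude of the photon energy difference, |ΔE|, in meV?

2.10e-3 meV

Using E = hf: E₁ = 4.088e-25 J, E₂ = 7.222e-26 J.
|ΔE| = |4.088e-25 − 7.222e-26| = 3.37e-25 J = 2.10e-3 meV.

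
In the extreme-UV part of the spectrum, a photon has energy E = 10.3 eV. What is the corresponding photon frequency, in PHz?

2.49 PHz

(h = 6.62607015e-34 J·s, 1 eV = 1.602176634e-19 J.)
Convert to SI: E = 10.3 eV = 1.6502e-18 J.
Apply f = E/h: f = 2.491e15 Hz.
Converting to PHz: f = 2.491 PHz ≈ 2.49 PHz.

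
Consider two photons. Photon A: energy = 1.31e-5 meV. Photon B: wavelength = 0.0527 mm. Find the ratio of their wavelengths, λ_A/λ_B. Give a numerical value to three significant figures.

1.80e6

λ_A = 94.64 m (from energy = 1.31e-5 meV, via λ = hc/E).
λ_B = 5.270e-5 m (from wavelength = 0.0527 mm, via λ given directly).
Ratio = 94.64 / 5.270e-5 = 1.80e6.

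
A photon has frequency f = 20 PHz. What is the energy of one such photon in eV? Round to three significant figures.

82.7 eV

First convert: f = 20 PHz = 2.0 × 10^16 Hz.
Since E = hf for a photon, E = 1.325 × 10^-17 J.
Converting to eV: E = 82.71 eV ≈ 82.7 eV.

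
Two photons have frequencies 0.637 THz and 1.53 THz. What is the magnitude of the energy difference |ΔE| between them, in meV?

Using E = hf: E₁ = 4.221 × 10^-22 J, E₂ = 1.014 × 10^-21 J.
|ΔE| = |4.221 × 10^-22 − 1.014 × 10^-21| = 5.92 × 10^-22 J = 3.69 meV.

3.69 meV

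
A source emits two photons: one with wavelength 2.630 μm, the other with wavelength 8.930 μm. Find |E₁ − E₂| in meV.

Using E = hc/λ: E₁ = 7.5530 × 10^-20 J, E₂ = 2.2245 × 10^-20 J.
|ΔE| = |7.5530 × 10^-20 − 2.2245 × 10^-20| = 5.33 × 10^-20 J = 333 meV.

333 meV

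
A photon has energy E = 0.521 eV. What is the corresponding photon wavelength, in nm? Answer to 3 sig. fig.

First convert: E = 0.521 eV = 8.3473·10^-20 J.
The photon relation is λ = hc/E, giving λ = 2.380·10^-6 m.
Converting to nm: λ = 2380 nm ≈ 2380 nm.

2380 nm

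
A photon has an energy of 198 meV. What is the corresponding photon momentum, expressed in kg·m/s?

1.06 × 10^-28 kg·m/s

In SI units: E = 198 meV = 3.1723 × 10^-20 J.
Since p = E/c for a photon, p = 1.058 × 10^-28 kg·m/s.
So p ≈ 1.06 × 10^-28 kg·m/s.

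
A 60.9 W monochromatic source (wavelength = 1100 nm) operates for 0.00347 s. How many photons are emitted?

Total energy: E_total = P·t = 60.9 × 0.00347 = 0.2113 J.
Per-photon energy: E = 1.806·10^-19 J.
N = E_total / E_photon = 1.17·10^18.

1.17·10^18 photons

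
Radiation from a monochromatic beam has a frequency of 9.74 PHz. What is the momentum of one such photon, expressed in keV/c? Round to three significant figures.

Take h = 6.62607015e-34 J·s, c = 2.99792458e8 m/s, 1 eV = 1.602176634e-19 J.
First convert: f = 9.74 PHz = 9.74e15 Hz.
For a photon p = hf/c, so p = 2.153e-26 kg·m/s.
Converting to keV/c: p = 0.04028 keV/c ≈ 0.0403 keV/c.

0.0403 keV/c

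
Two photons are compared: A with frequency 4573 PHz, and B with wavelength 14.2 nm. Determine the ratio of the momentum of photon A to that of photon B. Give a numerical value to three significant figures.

217

p_A = 1.011 × 10^-23 kg·m/s (from frequency = 4573 PHz, via p = hf/c).
p_B = 4.666 × 10^-26 kg·m/s (from wavelength = 14.2 nm, via p = h/λ).
Ratio = 1.011 × 10^-23 / 4.666 × 10^-26 = 217.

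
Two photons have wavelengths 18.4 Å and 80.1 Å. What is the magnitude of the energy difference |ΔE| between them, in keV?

0.519 keV

Using E = hc/λ: E₁ = 1.080e-16 J, E₂ = 2.480e-17 J.
|ΔE| = |1.080e-16 − 2.480e-17| = 8.32e-17 J = 0.519 keV.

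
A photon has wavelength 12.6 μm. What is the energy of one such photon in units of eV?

(h = 6.62607015·10^-34 J·s, c = 2.99792458·10^8 m/s, 1 eV = 1.602176634·10^-19 J.)
Convert to SI: λ = 12.6 μm = 1.26·10^-5 m.
The photon relation is E = hc/λ, giving E = 1.577·10^-20 J.
Converting to eV: E = 0.09840 eV ≈ 0.0984 eV.

0.0984 eV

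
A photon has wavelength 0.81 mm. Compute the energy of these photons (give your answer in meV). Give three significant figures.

1.53 meV

Take h = 6.62607015e-34 J·s, c = 2.99792458e8 m/s, 1 eV = 1.602176634e-19 J.
First convert: λ = 0.81 mm = 8.1e-4 m.
For a photon E = hc/λ, so E = 2.452e-22 J.
Converting to meV: E = 1.531 meV ≈ 1.53 meV.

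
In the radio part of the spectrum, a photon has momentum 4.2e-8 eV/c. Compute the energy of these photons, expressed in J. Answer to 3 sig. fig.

First convert: p = 4.2e-8 eV/c = 2.2446e-35 kg·m/s.
Since E = pc for a photon, E = 6.729e-27 J.
So E ≈ 6.73e-27 J.

6.73e-27 J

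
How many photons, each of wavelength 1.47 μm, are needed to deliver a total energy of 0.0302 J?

2.23 × 10^17 photons

Per-photon energy: E = 1.351 × 10^-19 J (from wavelength = 1.47 μm).
N = E_total / E_photon = 0.0302 J / 1.351 × 10^-19 J = 2.23 × 10^17.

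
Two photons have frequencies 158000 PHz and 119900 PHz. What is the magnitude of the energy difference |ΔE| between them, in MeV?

0.158 MeV

Using E = hf: E₁ = 1.0469 × 10^-13 J, E₂ = 7.9447 × 10^-14 J.
|ΔE| = |1.0469 × 10^-13 − 7.9447 × 10^-14| = 2.52 × 10^-14 J = 0.158 MeV.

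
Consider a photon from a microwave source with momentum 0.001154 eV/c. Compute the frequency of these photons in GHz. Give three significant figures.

279 GHz

In SI units: p = 0.001154 eV/c = 6.1673e-31 kg·m/s.
For a photon f = pc/h, so f = 2.790e11 Hz.
Converting to GHz: f = 279.0 GHz ≈ 279 GHz.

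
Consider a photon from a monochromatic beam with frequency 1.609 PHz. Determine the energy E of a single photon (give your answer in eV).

First convert: f = 1.609 PHz = 1.609e15 Hz.
Since E = hf for a photon, E = 1.066e-18 J.
Converting to eV: E = 6.654 eV ≈ 6.65 eV.

6.65 eV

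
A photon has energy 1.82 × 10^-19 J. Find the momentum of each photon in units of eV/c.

The photon relation is p = E/c, giving p = 6.071 × 10^-28 kg·m/s.
Converting to eV/c: p = 1.136 eV/c ≈ 1.14 eV/c.

1.14 eV/c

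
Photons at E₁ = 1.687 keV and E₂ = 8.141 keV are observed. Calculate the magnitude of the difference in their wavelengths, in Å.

Using λ = hc/E: λ₁ = 7.3494 × 10^-10 m, λ₂ = 1.5230 × 10^-10 m.
|Δλ| = |7.3494 × 10^-10 − 1.5230 × 10^-10| = 5.83 × 10^-10 m = 5.83 Å.

5.83 Å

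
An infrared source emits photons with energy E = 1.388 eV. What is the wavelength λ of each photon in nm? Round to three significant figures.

893 nm

In SI units: E = 1.388 eV = 2.2238 × 10^-19 J.
The photon relation is λ = hc/E, giving λ = 8.933 × 10^-7 m.
Converting to nm: λ = 893.3 nm ≈ 893 nm.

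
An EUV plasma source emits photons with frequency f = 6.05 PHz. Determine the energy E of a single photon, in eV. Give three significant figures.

In SI units: f = 6.05 PHz = 6.05e15 Hz.
Apply E = hf: E = 4.009e-18 J.
Converting to eV: E = 25.02 eV ≈ 25.0 eV.

25.0 eV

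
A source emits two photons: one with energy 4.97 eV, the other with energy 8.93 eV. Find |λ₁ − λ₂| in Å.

Using λ = hc/E: λ₁ = 2.495 × 10^-7 m, λ₂ = 1.388 × 10^-7 m.
|Δλ| = |2.495 × 10^-7 − 1.388 × 10^-7| = 1.11 × 10^-7 m = 1110 Å.

1110 Å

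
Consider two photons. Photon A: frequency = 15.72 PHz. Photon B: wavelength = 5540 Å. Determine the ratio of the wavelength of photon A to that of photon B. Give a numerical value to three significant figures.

λ_A = 1.907·10^-8 m (from frequency = 15.72 PHz, via λ = c/f).
λ_B = 5.540·10^-7 m (from wavelength = 5540 Å, via λ given directly).
Ratio = 1.907·10^-8 / 5.540·10^-7 = 0.0344.

0.0344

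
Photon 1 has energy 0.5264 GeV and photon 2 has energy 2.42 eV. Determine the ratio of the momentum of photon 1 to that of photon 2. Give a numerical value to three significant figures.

p_1 = 2.813 × 10^-19 kg·m/s (from energy = 0.5264 GeV, via p = E/c).
p_2 = 1.293 × 10^-27 kg·m/s (from energy = 2.42 eV, via p = E/c).
Ratio = 2.813 × 10^-19 / 1.293 × 10^-27 = 2.18 × 10^8.

2.18 × 10^8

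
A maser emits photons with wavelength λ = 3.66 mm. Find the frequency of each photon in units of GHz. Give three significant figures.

Take c = 2.99792458·10^8 m/s.
First convert: λ = 3.66 mm = 0.00366 m.
For a photon f = c/λ, so f = 8.191·10^10 Hz.
Converting to GHz: f = 81.91 GHz ≈ 81.9 GHz.

81.9 GHz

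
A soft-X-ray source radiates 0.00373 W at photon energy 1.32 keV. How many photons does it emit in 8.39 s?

1.48e14 photons

Total energy: E_total = P·t = 0.00373 × 8.39 = 0.03129 J.
Per-photon energy: E = 2.115e-16 J.
N = E_total / E_photon = 1.48e14.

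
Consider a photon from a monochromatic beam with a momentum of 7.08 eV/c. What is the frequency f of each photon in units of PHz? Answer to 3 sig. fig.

In SI units: p = 7.08 eV/c = 3.7838 × 10^-27 kg·m/s.
For a photon f = pc/h, so f = 1.712 × 10^15 Hz.
Converting to PHz: f = 1.712 PHz ≈ 1.71 PHz.

1.71 PHz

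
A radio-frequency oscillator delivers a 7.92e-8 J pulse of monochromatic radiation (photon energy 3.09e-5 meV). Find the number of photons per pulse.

1.60e19 photons

Per-photon energy: E = 4.951e-27 J (from energy = 3.09e-5 meV).
N = E_total / E_photon = 7.92e-8 J / 4.951e-27 J = 1.60e19.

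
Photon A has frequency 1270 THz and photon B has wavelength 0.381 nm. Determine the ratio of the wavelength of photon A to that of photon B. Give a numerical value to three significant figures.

λ_A = 2.361 × 10^-7 m (from frequency = 1270 THz, via λ = c/f).
λ_B = 3.810 × 10^-10 m (from wavelength = 0.381 nm, via λ given directly).
Ratio = 2.361 × 10^-7 / 3.810 × 10^-10 = 620.

620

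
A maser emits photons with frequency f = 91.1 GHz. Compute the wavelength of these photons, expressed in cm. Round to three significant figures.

First convert: f = 91.1 GHz = 9.11e10 Hz.
Since λ = c/f for a photon, λ = 0.003291 m.
Converting to cm: λ = 0.3291 cm ≈ 0.329 cm.

0.329 cm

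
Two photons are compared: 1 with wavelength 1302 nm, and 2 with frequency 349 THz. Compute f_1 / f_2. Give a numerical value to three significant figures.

f_1 = 2.303e14 Hz (from wavelength = 1302 nm, via f = c/λ).
f_2 = 3.490e14 Hz (from frequency = 349 THz, via f given directly).
Ratio = 2.303e14 / 3.490e14 = 0.660.

0.660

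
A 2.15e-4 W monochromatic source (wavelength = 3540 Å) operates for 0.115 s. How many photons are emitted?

Total energy: E_total = P·t = 2.15e-4 × 0.115 = 2.473e-5 J.
Per-photon energy: E = 5.611e-19 J.
N = E_total / E_photon = 4.41e13.

4.41e13 photons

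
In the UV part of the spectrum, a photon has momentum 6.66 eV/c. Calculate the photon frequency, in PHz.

1.61 PHz

First convert: p = 6.66 eV/c = 3.5593 × 10^-27 kg·m/s.
The photon relation is f = pc/h, giving f = 1.610 × 10^15 Hz.
Converting to PHz: f = 1.610 PHz ≈ 1.61 PHz.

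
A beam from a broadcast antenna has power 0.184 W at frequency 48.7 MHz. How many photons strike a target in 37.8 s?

Total energy: E_total = P·t = 0.184 × 37.8 = 6.955 J.
Per-photon energy: E = 3.227e-26 J.
N = E_total / E_photon = 2.16e26.

2.16e26 photons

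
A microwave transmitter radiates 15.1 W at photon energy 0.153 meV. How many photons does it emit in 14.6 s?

8.99 × 10^24 photons

Total energy: E_total = P·t = 15.1 × 14.6 = 220.5 J.
Per-photon energy: E = 2.451 × 10^-23 J.
N = E_total / E_photon = 8.99 × 10^24.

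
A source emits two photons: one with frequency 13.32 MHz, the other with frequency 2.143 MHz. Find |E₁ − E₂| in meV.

4.62 × 10^-5 meV

Using E = hf: E₁ = 8.8259 × 10^-27 J, E₂ = 1.4200 × 10^-27 J.
|ΔE| = |8.8259 × 10^-27 − 1.4200 × 10^-27| = 7.41 × 10^-27 J = 4.62 × 10^-5 meV.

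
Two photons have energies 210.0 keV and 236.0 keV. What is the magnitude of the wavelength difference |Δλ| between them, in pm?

Using λ = hc/E: λ₁ = 5.9040·10^-12 m, λ₂ = 5.2536·10^-12 m.
|Δλ| = |5.9040·10^-12 − 5.2536·10^-12| = 6.50·10^-13 m = 0.650 pm.

0.650 pm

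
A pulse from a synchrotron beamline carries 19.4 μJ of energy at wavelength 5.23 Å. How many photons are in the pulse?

Per-photon energy: E = 3.798e-16 J (from wavelength = 5.23 Å).
N = E_total / E_photon = 1.94e-5 J / 3.798e-16 J = 5.11e10.

5.11e10 photons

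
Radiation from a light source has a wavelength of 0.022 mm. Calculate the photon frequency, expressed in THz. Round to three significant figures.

In SI units: λ = 0.022 mm = 2.2e-5 m.
Apply f = c/λ: f = 1.363e13 Hz.
Converting to THz: f = 13.63 THz ≈ 13.6 THz.

13.6 THz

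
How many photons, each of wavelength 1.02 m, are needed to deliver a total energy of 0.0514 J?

Per-photon energy: E = 1.947 × 10^-25 J (from wavelength = 1.02 m).
N = E_total / E_photon = 0.0514 J / 1.947 × 10^-25 J = 2.64 × 10^23.

2.64 × 10^23 photons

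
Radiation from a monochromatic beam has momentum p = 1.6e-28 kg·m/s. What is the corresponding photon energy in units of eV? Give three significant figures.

Apply E = pc: E = 4.797e-20 J.
Converting to eV: E = 0.2994 eV ≈ 0.299 eV.

0.299 eV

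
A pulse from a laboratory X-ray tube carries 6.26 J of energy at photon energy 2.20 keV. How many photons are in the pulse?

Per-photon energy: E = 3.525e-16 J (from energy = 2.20 keV).
N = E_total / E_photon = 6.26 J / 3.525e-16 J = 1.78e16.

1.78e16 photons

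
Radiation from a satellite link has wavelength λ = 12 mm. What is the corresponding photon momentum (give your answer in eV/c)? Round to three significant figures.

1.03 × 10^-4 eV/c

(h = 6.62607015 × 10^-34 J·s, c = 2.99792458 × 10^8 m/s, 1 eV = 1.602176634 × 10^-19 J.)
First convert: λ = 12 mm = 0.012 m.
For a photon p = h/λ, so p = 5.522 × 10^-32 kg·m/s.
Converting to eV/c: p = 1.033 × 10^-4 eV/c ≈ 1.03 × 10^-4 eV/c.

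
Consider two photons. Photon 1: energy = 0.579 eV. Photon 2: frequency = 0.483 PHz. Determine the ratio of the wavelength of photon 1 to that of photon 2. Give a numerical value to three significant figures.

3.45

λ_1 = 2.141e-6 m (from energy = 0.579 eV, via λ = hc/E).
λ_2 = 6.207e-7 m (from frequency = 0.483 PHz, via λ = c/f).
Ratio = 2.141e-6 / 6.207e-7 = 3.45.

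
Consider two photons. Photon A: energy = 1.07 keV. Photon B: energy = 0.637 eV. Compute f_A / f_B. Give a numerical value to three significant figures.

f_A = 2.587e17 Hz (from energy = 1.07 keV, via f = E/h).
f_B = 1.540e14 Hz (from energy = 0.637 eV, via f = E/h).
Ratio = 2.587e17 / 1.540e14 = 1680.

1680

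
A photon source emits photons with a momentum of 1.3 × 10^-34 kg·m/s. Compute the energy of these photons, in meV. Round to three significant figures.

2.43 × 10^-4 meV

Use c = 2.99792458 × 10^8 m/s, 1 eV = 1.602176634 × 10^-19 J.
Apply E = pc: E = 3.897 × 10^-26 J.
Converting to meV: E = 2.433 × 10^-4 meV ≈ 2.43 × 10^-4 meV.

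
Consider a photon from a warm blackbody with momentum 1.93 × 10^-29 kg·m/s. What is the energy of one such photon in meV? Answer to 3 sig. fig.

36.1 meV

The photon relation is E = pc, giving E = 5.786 × 10^-21 J.
Converting to meV: E = 36.11 meV ≈ 36.1 meV.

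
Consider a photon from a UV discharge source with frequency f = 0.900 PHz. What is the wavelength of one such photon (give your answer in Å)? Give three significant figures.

3330 Å

(c = 2.99792458e8 m/s.)
In SI units: f = 0.900 PHz = 9.00e14 Hz.
Apply λ = c/f: λ = 3.331e-7 m.
Converting to Å: λ = 3331 Å ≈ 3330 Å.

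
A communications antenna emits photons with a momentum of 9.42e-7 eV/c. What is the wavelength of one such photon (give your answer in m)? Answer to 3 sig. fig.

In SI units: p = 9.42e-7 eV/c = 5.0343e-34 kg·m/s.
Since λ = h/p for a photon, λ = 1.316 m.
So λ ≈ 1.32 m.

1.32 m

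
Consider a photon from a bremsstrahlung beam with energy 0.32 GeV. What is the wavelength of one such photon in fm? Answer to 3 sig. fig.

Take h = 6.62607015·10^-34 J·s, c = 2.99792458·10^8 m/s, 1 eV = 1.602176634·10^-19 J.
First convert: E = 0.32 GeV = 5.1270·10^-11 J.
The photon relation is λ = hc/E, giving λ = 3.875·10^-15 m.
Converting to fm: λ = 3.875 fm ≈ 3.87 fm.

3.87 fm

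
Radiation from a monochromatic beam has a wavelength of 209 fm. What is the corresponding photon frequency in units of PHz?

(c = 2.99792458e8 m/s.)
Convert to SI: λ = 209 fm = 2.09e-13 m.
Apply f = c/λ: f = 1.434e21 Hz.
Converting to PHz: f = 1.434e6 PHz ≈ 1.43e6 PHz.

1.43e6 PHz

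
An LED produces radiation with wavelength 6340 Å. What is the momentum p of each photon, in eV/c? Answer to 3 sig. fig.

1.96 eV/c

Take h = 6.62607015e-34 J·s, c = 2.99792458e8 m/s, 1 eV = 1.602176634e-19 J.
First convert: λ = 6340 Å = 6.34e-7 m.
Since p = h/λ for a photon, p = 1.045e-27 kg·m/s.
Converting to eV/c: p = 1.956 eV/c ≈ 1.96 eV/c.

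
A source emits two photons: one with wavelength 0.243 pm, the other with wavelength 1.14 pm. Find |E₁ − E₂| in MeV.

4.01 MeV

Using E = hc/λ: E₁ = 8.175·10^-13 J, E₂ = 1.742·10^-13 J.
|ΔE| = |8.175·10^-13 − 1.742·10^-13| = 6.43·10^-13 J = 4.01 MeV.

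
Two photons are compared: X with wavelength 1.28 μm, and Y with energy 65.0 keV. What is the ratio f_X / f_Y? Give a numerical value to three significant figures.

1.49e-5

f_X = 2.342e14 Hz (from wavelength = 1.28 μm, via f = c/λ).
f_Y = 1.572e19 Hz (from energy = 65.0 keV, via f = E/h).
Ratio = 2.342e14 / 1.572e19 = 1.49e-5.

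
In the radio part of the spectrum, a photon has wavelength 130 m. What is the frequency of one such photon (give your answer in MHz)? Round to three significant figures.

2.31 MHz

Apply f = c/λ: f = 2.306 × 10^6 Hz.
Converting to MHz: f = 2.306 MHz ≈ 2.31 MHz.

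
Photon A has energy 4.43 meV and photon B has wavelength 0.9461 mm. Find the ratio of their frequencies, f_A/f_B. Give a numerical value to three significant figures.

3.38

f_A = 1.071·10^12 Hz (from energy = 4.43 meV, via f = E/h).
f_B = 3.169·10^11 Hz (from wavelength = 0.9461 mm, via f = c/λ).
Ratio = 1.071·10^12 / 3.169·10^11 = 3.38.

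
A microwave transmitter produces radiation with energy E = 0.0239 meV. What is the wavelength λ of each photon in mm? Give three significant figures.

In SI units: E = 0.0239 meV = 3.8292 × 10^-24 J.
For a photon λ = hc/E, so λ = 0.05188 m.
Converting to mm: λ = 51.88 mm ≈ 51.9 mm.

51.9 mm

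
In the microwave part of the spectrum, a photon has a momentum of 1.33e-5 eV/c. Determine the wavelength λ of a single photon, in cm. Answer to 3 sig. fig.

9.32 cm

First convert: p = 1.33e-5 eV/c = 7.1079e-33 kg·m/s.
Since λ = h/p for a photon, λ = 0.09322 m.
Converting to cm: λ = 9.322 cm ≈ 9.32 cm.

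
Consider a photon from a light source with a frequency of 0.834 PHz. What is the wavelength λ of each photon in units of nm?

In SI units: f = 0.834 PHz = 8.34·10^14 Hz.
Since λ = c/f for a photon, λ = 3.595·10^-7 m.
Converting to nm: λ = 359.5 nm ≈ 359 nm.

359 nm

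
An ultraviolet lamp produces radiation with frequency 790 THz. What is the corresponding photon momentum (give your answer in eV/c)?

3.27 eV/c

(h = 6.62607015·10^-34 J·s, c = 2.99792458·10^8 m/s, 1 eV = 1.602176634·10^-19 J.)
Convert to SI: f = 790 THz = 7.90·10^14 Hz.
For a photon p = hf/c, so p = 1.746·10^-27 kg·m/s.
Converting to eV/c: p = 3.267 eV/c ≈ 3.27 eV/c.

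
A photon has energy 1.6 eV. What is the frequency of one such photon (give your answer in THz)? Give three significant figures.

387 THz

(h = 6.62607015 × 10^-34 J·s, 1 eV = 1.602176634 × 10^-19 J.)
Convert to SI: E = 1.6 eV = 2.5635 × 10^-19 J.
Apply f = E/h: f = 3.869 × 10^14 Hz.
Converting to THz: f = 386.9 THz ≈ 387 THz.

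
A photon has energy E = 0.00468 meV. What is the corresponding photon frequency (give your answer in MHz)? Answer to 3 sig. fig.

1130 MHz

Take h = 6.62607015e-34 J·s, 1 eV = 1.602176634e-19 J.
First convert: E = 0.00468 meV = 7.4982e-25 J.
The photon relation is f = E/h, giving f = 1.132e9 Hz.
Converting to MHz: f = 1132 MHz ≈ 1130 MHz.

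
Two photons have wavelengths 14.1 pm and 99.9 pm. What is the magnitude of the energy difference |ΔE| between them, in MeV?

Using E = hc/λ: E₁ = 1.409e-14 J, E₂ = 1.988e-15 J.
|ΔE| = |1.409e-14 − 1.988e-15| = 1.21e-14 J = 0.0755 MeV.

0.0755 MeV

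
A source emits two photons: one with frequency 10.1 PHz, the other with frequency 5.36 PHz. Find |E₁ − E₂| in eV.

19.6 eV

Using E = hf: E₁ = 6.692e-18 J, E₂ = 3.552e-18 J.
|ΔE| = |6.692e-18 − 3.552e-18| = 3.14e-18 J = 19.6 eV.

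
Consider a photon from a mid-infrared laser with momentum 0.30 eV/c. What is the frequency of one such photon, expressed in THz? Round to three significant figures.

72.5 THz

Take h = 6.62607015e-34 J·s, c = 2.99792458e8 m/s, 1 eV = 1.602176634e-19 J.
First convert: p = 0.30 eV/c = 1.6033e-28 kg·m/s.
For a photon f = pc/h, so f = 7.254e13 Hz.
Converting to THz: f = 72.54 THz ≈ 72.5 THz.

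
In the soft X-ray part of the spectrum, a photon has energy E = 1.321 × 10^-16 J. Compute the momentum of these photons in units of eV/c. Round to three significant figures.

Use c = 2.99792458 × 10^8 m/s, 1 eV = 1.602176634 × 10^-19 J.
Apply p = E/c: p = 4.406 × 10^-25 kg·m/s.
Converting to eV/c: p = 824.5 eV/c ≈ 825 eV/c.

825 eV/c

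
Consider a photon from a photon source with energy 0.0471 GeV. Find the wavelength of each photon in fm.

26.3 fm

Convert to SI: E = 0.0471 GeV = 7.5463·10^-12 J.
For a photon λ = hc/E, so λ = 2.632·10^-14 m.
Converting to fm: λ = 26.32 fm ≈ 26.3 fm.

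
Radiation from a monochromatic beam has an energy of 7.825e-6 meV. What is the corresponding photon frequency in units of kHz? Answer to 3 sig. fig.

1890 kHz

Convert to SI: E = 7.825e-6 meV = 1.2537e-27 J.
For a photon f = E/h, so f = 1.892e6 Hz.
Converting to kHz: f = 1892 kHz ≈ 1890 kHz.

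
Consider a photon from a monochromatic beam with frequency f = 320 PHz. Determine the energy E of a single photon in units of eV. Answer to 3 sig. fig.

1320 eV

Take h = 6.62607015e-34 J·s, 1 eV = 1.602176634e-19 J.
In SI units: f = 320 PHz = 3.2e17 Hz.
Since E = hf for a photon, E = 2.120e-16 J.
Converting to eV: E = 1323 eV ≈ 1320 eV.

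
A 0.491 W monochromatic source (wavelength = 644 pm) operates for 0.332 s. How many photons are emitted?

5.28·10^14 photons

Total energy: E_total = P·t = 0.491 × 0.332 = 0.1630 J.
Per-photon energy: E = 3.085·10^-16 J.
N = E_total / E_photon = 5.28·10^14.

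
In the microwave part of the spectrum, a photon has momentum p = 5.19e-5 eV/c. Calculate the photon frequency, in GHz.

In SI units: p = 5.19e-5 eV/c = 2.7737e-32 kg·m/s.
The photon relation is f = pc/h, giving f = 1.255e10 Hz.
Converting to GHz: f = 12.55 GHz ≈ 12.5 GHz.

12.5 GHz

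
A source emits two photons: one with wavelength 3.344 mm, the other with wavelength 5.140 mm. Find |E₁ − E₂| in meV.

0.130 meV

Using E = hc/λ: E₁ = 5.9403·10^-23 J, E₂ = 3.8647·10^-23 J.
|ΔE| = |5.9403·10^-23 − 3.8647·10^-23| = 2.08·10^-23 J = 0.130 meV.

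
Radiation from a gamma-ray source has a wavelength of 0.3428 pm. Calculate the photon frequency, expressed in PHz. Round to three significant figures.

Use c = 2.99792458 × 10^8 m/s.
Convert to SI: λ = 0.3428 pm = 3.428 × 10^-13 m.
Since f = c/λ for a photon, f = 8.745 × 10^20 Hz.
Converting to PHz: f = 874500 PHz ≈ 8.75 × 10^5 PHz.

8.75 × 10^5 PHz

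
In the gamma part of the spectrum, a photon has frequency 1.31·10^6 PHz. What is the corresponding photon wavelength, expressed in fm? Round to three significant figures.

229 fm

(c = 2.99792458·10^8 m/s.)
Convert to SI: f = 1.31·10^6 PHz = 1.31·10^21 Hz.
Apply λ = c/f: λ = 2.288·10^-13 m.
Converting to fm: λ = 228.8 fm ≈ 229 fm.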